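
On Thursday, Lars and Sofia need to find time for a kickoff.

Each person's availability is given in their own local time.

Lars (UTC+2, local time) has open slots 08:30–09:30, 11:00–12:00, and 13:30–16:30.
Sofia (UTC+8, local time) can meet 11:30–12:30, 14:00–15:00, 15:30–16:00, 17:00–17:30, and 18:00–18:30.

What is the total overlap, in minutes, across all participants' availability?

60 minutes

Lars → UTC: 06:30–07:30, 09:00–10:00, 11:30–14:30.
Sofia → UTC: 03:30–04:30, 06:00–07:00, 07:30–08:00, 09:00–09:30, 10:00–10:30.
Lars ∩ Sofia: 06:30–07:00, 09:00–09:30.
Total common minutes: 30 + 30 = 60.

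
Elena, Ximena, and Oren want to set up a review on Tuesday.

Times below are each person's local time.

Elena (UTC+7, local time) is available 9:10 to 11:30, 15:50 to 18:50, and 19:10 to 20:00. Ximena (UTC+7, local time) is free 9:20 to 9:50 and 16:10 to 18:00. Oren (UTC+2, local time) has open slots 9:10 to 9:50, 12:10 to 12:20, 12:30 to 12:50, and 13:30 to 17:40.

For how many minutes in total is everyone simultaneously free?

30 minutes

Elena → UTC: 02:10–04:30, 08:50–11:50, 12:10–13:00.
Ximena → UTC: 02:20–02:50, 09:10–11:00.
Oren → UTC: 07:10–07:50, 10:10–10:20, 10:30–10:50, 11:30–15:40.
Elena ∩ Ximena: 02:20–02:50, 09:10–11:00.
Elena ∩ Ximena ∩ Oren: 10:10–10:20, 10:30–10:50.
Total common minutes: 10 + 20 = 30.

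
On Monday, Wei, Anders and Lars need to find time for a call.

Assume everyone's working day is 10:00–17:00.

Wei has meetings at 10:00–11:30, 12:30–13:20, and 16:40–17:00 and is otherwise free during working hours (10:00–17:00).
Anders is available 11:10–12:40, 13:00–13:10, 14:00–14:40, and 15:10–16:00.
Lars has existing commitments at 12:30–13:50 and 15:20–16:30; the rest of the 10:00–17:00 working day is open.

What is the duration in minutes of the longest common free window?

Wei free within 10:00–17:00: 11:30–12:30, 13:20–16:40.
Lars free within 10:00–17:00: 10:00–12:30, 13:50–15:20, 16:30–17:00.
Wei ∩ Anders: 11:30–12:30, 14:00–14:40, 15:10–16:00.
Wei ∩ Anders ∩ Lars: 11:30–12:30, 14:00–14:40, 15:10–15:20.
Common window lengths: 60, 40, 10 min; longest is 60.

60 minutes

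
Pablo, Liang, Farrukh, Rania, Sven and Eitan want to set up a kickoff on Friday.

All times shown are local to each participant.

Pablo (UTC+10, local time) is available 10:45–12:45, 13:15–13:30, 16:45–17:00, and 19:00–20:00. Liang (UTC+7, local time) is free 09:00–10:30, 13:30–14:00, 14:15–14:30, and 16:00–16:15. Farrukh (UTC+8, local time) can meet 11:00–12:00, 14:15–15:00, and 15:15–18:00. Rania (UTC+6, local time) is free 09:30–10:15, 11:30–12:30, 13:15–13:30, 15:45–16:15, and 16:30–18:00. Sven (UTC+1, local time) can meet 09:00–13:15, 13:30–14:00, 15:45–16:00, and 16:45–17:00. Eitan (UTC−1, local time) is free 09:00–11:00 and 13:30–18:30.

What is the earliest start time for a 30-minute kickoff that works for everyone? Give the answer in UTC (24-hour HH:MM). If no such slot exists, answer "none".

Pablo → UTC: 00:45–02:45, 03:15–03:30, 06:45–07:00, 09:00–10:00.
Liang → UTC: 02:00–03:30, 06:30–07:00, 07:15–07:30, 09:00–09:15.
Farrukh → UTC: 03:00–04:00, 06:15–07:00, 07:15–10:00.
Rania → UTC: 03:30–04:15, 05:30–06:30, 07:15–07:30, 09:45–10:15, 10:30–12:00.
Sven → UTC: 08:00–12:15, 12:30–13:00, 14:45–15:00, 15:45–16:00.
Eitan → UTC: 10:00–12:00, 14:30–19:30.
Pablo ∩ Liang: 02:00–02:45, 03:15–03:30, 06:45–07:00, 09:00–09:15.
Pablo ∩ Liang ∩ Farrukh: 03:15–03:30, 06:45–07:00, 09:00–09:15.
Pablo ∩ Liang ∩ Farrukh ∩ Rania: (none).
Pablo ∩ Liang ∩ Farrukh ∩ Rania ∩ Sven: (none).
Pablo ∩ Liang ∩ Farrukh ∩ Rania ∩ Sven ∩ Eitan: (none).
Windows ≥ 30 min: (none).

none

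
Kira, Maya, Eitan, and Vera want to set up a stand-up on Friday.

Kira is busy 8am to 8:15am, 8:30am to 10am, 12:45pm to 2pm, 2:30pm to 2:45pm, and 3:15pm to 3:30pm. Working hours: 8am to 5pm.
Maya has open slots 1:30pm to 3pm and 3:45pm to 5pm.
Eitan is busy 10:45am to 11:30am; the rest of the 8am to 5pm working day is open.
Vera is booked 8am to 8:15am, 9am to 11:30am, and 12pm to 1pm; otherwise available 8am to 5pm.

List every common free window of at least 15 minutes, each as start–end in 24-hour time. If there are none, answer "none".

14:00–14:30, 14:45–15:00, 15:45–17:00

Kira free within 08:00–17:00: 08:15–08:30, 10:00–12:45, 14:00–14:30, 14:45–15:15, 15:30–17:00.
Eitan free within 08:00–17:00: 08:00–10:45, 11:30–17:00.
Vera free within 08:00–17:00: 08:15–09:00, 11:30–12:00, 13:00–17:00.
Kira ∩ Maya: 14:00–14:30, 14:45–15:00, 15:45–17:00.
Kira ∩ Maya ∩ Eitan: 14:00–14:30, 14:45–15:00, 15:45–17:00.
Kira ∩ Maya ∩ Eitan ∩ Vera: 14:00–14:30, 14:45–15:00, 15:45–17:00.
Windows ≥ 15 min: 14:00–14:30, 14:45–15:00, 15:45–17:00.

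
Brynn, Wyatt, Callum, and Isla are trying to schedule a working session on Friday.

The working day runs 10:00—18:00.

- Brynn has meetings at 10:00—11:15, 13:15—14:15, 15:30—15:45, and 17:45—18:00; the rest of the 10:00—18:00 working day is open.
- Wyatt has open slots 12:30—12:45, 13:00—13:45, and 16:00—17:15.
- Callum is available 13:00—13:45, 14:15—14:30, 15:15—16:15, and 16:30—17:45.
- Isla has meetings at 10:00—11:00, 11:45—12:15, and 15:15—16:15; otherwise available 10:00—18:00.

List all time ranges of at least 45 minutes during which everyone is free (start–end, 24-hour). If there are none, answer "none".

16:30–17:15

Brynn free within 10:00–18:00: 11:15–13:15, 14:15–15:30, 15:45–17:45.
Isla free within 10:00–18:00: 11:00–11:45, 12:15–15:15, 16:15–18:00.
Brynn ∩ Wyatt: 12:30–12:45, 13:00–13:15, 16:00–17:15.
Brynn ∩ Wyatt ∩ Callum: 13:00–13:15, 16:00–16:15, 16:30–17:15.
Brynn ∩ Wyatt ∩ Callum ∩ Isla: 13:00–13:15, 16:30–17:15.
Windows ≥ 45 min: 16:30–17:15.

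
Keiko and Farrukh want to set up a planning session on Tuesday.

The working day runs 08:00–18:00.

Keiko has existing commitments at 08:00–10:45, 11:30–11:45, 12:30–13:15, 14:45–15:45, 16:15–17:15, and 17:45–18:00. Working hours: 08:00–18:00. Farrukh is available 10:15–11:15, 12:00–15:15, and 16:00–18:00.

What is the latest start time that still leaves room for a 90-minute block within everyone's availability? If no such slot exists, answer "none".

Keiko free within 08:00–18:00: 10:45–11:30, 11:45–12:30, 13:15–14:45, 15:45–16:15, 17:15–17:45.
Keiko ∩ Farrukh: 10:45–11:15, 12:00–12:30, 13:15–14:45, 16:00–16:15, 17:15–17:45.
Windows ≥ 90 min: 13:15–14:45.
Latest start in the last window 13:15–14:45 is 14:45 − 90 min = 13:15.

13:15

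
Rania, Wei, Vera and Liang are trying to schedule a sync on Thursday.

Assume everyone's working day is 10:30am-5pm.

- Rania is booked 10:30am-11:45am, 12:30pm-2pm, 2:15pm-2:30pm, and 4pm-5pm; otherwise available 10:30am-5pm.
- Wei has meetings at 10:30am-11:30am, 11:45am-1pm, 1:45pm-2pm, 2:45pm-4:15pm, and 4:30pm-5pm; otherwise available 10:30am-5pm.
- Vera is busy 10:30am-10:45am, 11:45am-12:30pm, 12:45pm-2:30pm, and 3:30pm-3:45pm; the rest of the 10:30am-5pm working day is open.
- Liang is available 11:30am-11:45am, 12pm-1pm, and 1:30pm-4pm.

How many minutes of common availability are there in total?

15 minutes

Rania free within 10:30–17:00: 11:45–12:30, 14:00–14:15, 14:30–16:00.
Wei free within 10:30–17:00: 11:30–11:45, 13:00–13:45, 14:00–14:45, 16:15–16:30.
Vera free within 10:30–17:00: 10:45–11:45, 12:30–12:45, 14:30–15:30, 15:45–17:00.
Rania ∩ Wei: 14:00–14:15, 14:30–14:45.
Rania ∩ Wei ∩ Vera: 14:30–14:45.
Rania ∩ Wei ∩ Vera ∩ Liang: 14:30–14:45.
Total common minutes: 15.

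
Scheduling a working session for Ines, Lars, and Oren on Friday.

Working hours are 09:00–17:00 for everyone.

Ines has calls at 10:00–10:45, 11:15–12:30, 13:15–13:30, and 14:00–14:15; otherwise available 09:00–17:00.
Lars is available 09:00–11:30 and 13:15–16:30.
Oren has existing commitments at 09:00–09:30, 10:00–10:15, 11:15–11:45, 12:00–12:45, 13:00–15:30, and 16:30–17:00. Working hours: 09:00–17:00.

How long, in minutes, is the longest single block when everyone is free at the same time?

Ines free within 09:00–17:00: 09:00–10:00, 10:45–11:15, 12:30–13:15, 13:30–14:00, 14:15–17:00.
Oren free within 09:00–17:00: 09:30–10:00, 10:15–11:15, 11:45–12:00, 12:45–13:00, 15:30–16:30.
Ines ∩ Lars: 09:00–10:00, 10:45–11:15, 13:30–14:00, 14:15–16:30.
Ines ∩ Lars ∩ Oren: 09:30–10:00, 10:45–11:15, 15:30–16:30.
Common window lengths: 30, 30, 60 min; longest is 60.

60 minutes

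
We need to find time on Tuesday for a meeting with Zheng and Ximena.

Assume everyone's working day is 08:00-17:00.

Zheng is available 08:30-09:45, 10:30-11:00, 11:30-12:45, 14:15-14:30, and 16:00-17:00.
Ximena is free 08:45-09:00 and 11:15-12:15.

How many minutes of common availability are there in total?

60 minutes

Zheng ∩ Ximena: 08:45–09:00, 11:30–12:15.
Total common minutes: 15 + 45 = 60.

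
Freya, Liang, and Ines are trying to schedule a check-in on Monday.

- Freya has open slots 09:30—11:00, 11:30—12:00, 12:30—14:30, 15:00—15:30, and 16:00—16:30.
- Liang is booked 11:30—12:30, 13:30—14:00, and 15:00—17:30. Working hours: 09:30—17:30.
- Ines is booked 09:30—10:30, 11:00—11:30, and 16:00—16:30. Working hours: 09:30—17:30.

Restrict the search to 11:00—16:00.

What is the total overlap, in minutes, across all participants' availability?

90 minutes

Liang free within 09:30–17:30: 09:30–11:30, 12:30–13:30, 14:00–15:00.
Ines free within 09:30–17:30: 10:30–11:00, 11:30–16:00, 16:30–17:30.
Freya ∩ Liang: 09:30–11:00, 12:30–13:30, 14:00–14:30.
Freya ∩ Liang ∩ Ines: 10:30–11:00, 12:30–13:30, 14:00–14:30.
Restricted to 11:00–16:00: 12:30–13:30, 14:00–14:30.
Total common minutes: 60 + 30 = 90.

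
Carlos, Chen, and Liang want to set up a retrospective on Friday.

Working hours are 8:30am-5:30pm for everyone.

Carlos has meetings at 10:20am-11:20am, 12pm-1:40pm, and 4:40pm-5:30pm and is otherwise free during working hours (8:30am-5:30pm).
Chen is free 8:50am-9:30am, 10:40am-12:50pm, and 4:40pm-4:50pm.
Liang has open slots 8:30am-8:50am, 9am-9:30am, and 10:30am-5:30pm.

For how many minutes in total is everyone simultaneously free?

Carlos free within 08:30–17:30: 08:30–10:20, 11:20–12:00, 13:40–16:40.
Carlos ∩ Chen: 08:50–09:30, 11:20–12:00.
Carlos ∩ Chen ∩ Liang: 09:00–09:30, 11:20–12:00.
Total common minutes: 30 + 40 = 70.

70 minutes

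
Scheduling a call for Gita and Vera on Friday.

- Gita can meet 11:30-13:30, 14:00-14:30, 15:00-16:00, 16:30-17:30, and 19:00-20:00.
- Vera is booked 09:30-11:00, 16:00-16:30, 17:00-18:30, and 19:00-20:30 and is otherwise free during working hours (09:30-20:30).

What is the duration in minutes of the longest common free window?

Vera free within 09:30–20:30: 11:00–16:00, 16:30–17:00, 18:30–19:00.
Gita ∩ Vera: 11:30–13:30, 14:00–14:30, 15:00–16:00, 16:30–17:00.
Common window lengths: 120, 30, 60, 30 min; longest is 120.

120 minutes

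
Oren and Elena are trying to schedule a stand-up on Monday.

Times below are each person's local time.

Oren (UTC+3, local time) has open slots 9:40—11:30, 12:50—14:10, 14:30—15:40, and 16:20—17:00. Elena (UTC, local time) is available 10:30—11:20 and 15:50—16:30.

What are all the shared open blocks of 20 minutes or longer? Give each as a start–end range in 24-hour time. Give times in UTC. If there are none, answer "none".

10:30–11:10

Oren → UTC: 06:40–08:30, 09:50–11:10, 11:30–12:40, 13:20–14:00.
Elena → UTC: 10:30–11:20, 15:50–16:30.
Oren ∩ Elena: 10:30–11:10.
Windows ≥ 20 min: 10:30–11:10.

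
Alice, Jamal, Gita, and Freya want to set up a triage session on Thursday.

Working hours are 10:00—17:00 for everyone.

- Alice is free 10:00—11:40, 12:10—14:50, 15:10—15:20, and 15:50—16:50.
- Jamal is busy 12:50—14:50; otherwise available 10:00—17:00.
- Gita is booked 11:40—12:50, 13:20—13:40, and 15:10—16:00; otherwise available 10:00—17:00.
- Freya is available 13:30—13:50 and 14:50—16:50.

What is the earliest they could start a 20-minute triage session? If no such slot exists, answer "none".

16:00

Jamal free within 10:00–17:00: 10:00–12:50, 14:50–17:00.
Gita free within 10:00–17:00: 10:00–11:40, 12:50–13:20, 13:40–15:10, 16:00–17:00.
Alice ∩ Jamal: 10:00–11:40, 12:10–12:50, 15:10–15:20, 15:50–16:50.
Alice ∩ Jamal ∩ Gita: 10:00–11:40, 16:00–16:50.
Alice ∩ Jamal ∩ Gita ∩ Freya: 16:00–16:50.
Windows ≥ 20 min: 16:00–16:50.
Earliest such window starts at 16:00.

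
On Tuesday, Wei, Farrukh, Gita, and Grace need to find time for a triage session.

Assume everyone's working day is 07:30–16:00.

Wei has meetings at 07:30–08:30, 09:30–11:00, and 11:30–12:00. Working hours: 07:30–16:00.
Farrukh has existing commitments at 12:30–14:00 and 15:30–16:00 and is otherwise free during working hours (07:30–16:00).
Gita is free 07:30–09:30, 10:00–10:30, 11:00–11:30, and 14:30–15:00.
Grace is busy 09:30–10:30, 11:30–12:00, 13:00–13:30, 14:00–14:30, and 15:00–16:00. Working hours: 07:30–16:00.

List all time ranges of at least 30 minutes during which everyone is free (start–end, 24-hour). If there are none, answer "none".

08:30–09:30, 11:00–11:30, 14:30–15:00

Wei free within 07:30–16:00: 08:30–09:30, 11:00–11:30, 12:00–16:00.
Farrukh free within 07:30–16:00: 07:30–12:30, 14:00–15:30.
Grace free within 07:30–16:00: 07:30–09:30, 10:30–11:30, 12:00–13:00, 13:30–14:00, 14:30–15:00.
Wei ∩ Farrukh: 08:30–09:30, 11:00–11:30, 12:00–12:30, 14:00–15:30.
Wei ∩ Farrukh ∩ Gita: 08:30–09:30, 11:00–11:30, 14:30–15:00.
Wei ∩ Farrukh ∩ Gita ∩ Grace: 08:30–09:30, 11:00–11:30, 14:30–15:00.
Windows ≥ 30 min: 08:30–09:30, 11:00–11:30, 14:30–15:00.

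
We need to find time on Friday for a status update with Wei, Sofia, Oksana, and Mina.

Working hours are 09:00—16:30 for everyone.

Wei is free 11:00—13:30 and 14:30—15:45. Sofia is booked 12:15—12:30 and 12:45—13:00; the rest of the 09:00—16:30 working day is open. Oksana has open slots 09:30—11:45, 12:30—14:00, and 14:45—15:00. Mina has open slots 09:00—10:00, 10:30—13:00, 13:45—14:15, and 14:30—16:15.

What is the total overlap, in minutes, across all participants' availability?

Sofia free within 09:00–16:30: 09:00–12:15, 12:30–12:45, 13:00–16:30.
Wei ∩ Sofia: 11:00–12:15, 12:30–12:45, 13:00–13:30, 14:30–15:45.
Wei ∩ Sofia ∩ Oksana: 11:00–11:45, 12:30–12:45, 13:00–13:30, 14:45–15:00.
Wei ∩ Sofia ∩ Oksana ∩ Mina: 11:00–11:45, 12:30–12:45, 14:45–15:00.
Total common minutes: 45 + 15 + 15 = 75.

75 minutes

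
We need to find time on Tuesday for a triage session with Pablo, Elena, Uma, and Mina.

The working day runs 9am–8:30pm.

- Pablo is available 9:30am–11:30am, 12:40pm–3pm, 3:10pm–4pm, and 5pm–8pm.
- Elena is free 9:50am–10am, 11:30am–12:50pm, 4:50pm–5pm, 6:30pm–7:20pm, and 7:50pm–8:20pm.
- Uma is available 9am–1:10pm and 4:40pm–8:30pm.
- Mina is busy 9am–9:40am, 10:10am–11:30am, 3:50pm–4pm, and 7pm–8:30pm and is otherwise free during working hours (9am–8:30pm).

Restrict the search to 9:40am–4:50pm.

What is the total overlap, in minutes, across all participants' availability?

20 minutes

Mina free within 09:00–20:30: 09:40–10:10, 11:30–15:50, 16:00–19:00.
Pablo ∩ Elena: 09:50–10:00, 12:40–12:50, 18:30–19:20, 19:50–20:00.
Pablo ∩ Elena ∩ Uma: 09:50–10:00, 12:40–12:50, 18:30–19:20, 19:50–20:00.
Pablo ∩ Elena ∩ Uma ∩ Mina: 09:50–10:00, 12:40–12:50, 18:30–19:00.
Restricted to 09:40–16:50: 09:50–10:00, 12:40–12:50.
Total common minutes: 10 + 10 = 20.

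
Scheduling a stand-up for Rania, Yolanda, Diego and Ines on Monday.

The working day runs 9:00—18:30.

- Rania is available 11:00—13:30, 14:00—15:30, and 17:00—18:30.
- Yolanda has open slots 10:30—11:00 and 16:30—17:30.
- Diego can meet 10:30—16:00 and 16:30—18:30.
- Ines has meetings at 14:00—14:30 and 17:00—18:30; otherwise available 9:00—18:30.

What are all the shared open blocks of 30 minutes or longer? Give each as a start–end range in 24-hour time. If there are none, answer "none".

none

Ines free within 09:00–18:30: 09:00–14:00, 14:30–17:00.
Rania ∩ Yolanda: 17:00–17:30.
Rania ∩ Yolanda ∩ Diego: 17:00–17:30.
Rania ∩ Yolanda ∩ Diego ∩ Ines: (none).
Windows ≥ 30 min: (none).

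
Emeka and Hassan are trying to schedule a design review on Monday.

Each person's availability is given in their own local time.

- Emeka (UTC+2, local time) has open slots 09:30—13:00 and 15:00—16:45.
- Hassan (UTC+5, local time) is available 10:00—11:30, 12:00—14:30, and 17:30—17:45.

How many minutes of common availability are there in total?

120 minutes

Emeka → UTC: 07:30–11:00, 13:00–14:45.
Hassan → UTC: 05:00–06:30, 07:00–09:30, 12:30–12:45.
Emeka ∩ Hassan: 07:30–09:30.
Total common minutes: 120.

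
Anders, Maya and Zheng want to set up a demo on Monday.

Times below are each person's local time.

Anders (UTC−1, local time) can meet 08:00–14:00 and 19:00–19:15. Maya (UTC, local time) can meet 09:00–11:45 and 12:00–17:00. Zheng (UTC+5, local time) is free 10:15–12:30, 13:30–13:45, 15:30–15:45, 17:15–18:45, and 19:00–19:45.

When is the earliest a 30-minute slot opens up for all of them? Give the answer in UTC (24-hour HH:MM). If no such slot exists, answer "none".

12:15

Anders → UTC: 09:00–15:00, 20:00–20:15.
Maya → UTC: 09:00–11:45, 12:00–17:00.
Zheng → UTC: 05:15–07:30, 08:30–08:45, 10:30–10:45, 12:15–13:45, 14:00–14:45.
Anders ∩ Maya: 09:00–11:45, 12:00–15:00.
Anders ∩ Maya ∩ Zheng: 10:30–10:45, 12:15–13:45, 14:00–14:45.
Windows ≥ 30 min: 12:15–13:45, 14:00–14:45.
Earliest such window starts at 12:15.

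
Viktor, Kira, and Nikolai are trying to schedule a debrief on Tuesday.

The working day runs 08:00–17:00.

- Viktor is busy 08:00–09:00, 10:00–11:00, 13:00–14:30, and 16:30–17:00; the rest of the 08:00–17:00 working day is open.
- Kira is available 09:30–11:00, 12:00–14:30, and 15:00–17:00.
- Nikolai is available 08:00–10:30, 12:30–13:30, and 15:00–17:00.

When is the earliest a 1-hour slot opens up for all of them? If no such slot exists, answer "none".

Viktor free within 08:00–17:00: 09:00–10:00, 11:00–13:00, 14:30–16:30.
Viktor ∩ Kira: 09:30–10:00, 12:00–13:00, 15:00–16:30.
Viktor ∩ Kira ∩ Nikolai: 09:30–10:00, 12:30–13:00, 15:00–16:30.
Windows ≥ 60 min: 15:00–16:30.
Earliest such window starts at 15:00.

15:00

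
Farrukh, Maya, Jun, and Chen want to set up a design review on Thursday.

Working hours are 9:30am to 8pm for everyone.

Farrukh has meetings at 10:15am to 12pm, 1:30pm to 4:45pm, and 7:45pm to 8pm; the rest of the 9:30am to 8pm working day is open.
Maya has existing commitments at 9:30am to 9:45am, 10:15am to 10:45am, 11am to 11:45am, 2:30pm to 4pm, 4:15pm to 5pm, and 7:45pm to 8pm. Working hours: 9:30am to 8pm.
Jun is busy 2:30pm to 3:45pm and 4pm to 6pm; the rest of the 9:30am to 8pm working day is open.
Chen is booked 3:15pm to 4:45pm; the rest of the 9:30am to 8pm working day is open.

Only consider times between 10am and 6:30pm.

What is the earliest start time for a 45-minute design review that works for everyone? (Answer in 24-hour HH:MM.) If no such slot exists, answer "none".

Farrukh free within 09:30–20:00: 09:30–10:15, 12:00–13:30, 16:45–19:45.
Maya free within 09:30–20:00: 09:45–10:15, 10:45–11:00, 11:45–14:30, 16:00–16:15, 17:00–19:45.
Jun free within 09:30–20:00: 09:30–14:30, 15:45–16:00, 18:00–20:00.
Chen free within 09:30–20:00: 09:30–15:15, 16:45–20:00.
Farrukh ∩ Maya: 09:45–10:15, 12:00–13:30, 17:00–19:45.
Farrukh ∩ Maya ∩ Jun: 09:45–10:15, 12:00–13:30, 18:00–19:45.
Farrukh ∩ Maya ∩ Jun ∩ Chen: 09:45–10:15, 12:00–13:30, 18:00–19:45.
Restricted to 10:00–18:30: 10:00–10:15, 12:00–13:30, 18:00–18:30.
Windows ≥ 45 min: 12:00–13:30.
Earliest such window starts at 12:00.

12:00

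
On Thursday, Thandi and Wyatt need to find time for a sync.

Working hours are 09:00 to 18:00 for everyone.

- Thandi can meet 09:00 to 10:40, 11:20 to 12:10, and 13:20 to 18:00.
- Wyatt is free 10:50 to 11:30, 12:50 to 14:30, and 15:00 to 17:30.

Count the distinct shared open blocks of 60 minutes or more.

Thandi ∩ Wyatt: 11:20–11:30, 13:20–14:30, 15:00–17:30.
Windows ≥ 60 min: 13:20–14:30, 15:00–17:30.
That's 2 windows.

2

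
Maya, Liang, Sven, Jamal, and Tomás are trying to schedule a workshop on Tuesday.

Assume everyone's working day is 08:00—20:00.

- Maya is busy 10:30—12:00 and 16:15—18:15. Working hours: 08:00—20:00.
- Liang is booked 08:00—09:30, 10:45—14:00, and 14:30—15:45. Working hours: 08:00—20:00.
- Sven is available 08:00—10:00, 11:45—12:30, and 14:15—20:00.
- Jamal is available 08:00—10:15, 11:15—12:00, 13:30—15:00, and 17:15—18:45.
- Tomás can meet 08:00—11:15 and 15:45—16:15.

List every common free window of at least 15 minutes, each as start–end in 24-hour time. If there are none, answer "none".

09:30–10:00

Maya free within 08:00–20:00: 08:00–10:30, 12:00–16:15, 18:15–20:00.
Liang free within 08:00–20:00: 09:30–10:45, 14:00–14:30, 15:45–20:00.
Maya ∩ Liang: 09:30–10:30, 14:00–14:30, 15:45–16:15, 18:15–20:00.
Maya ∩ Liang ∩ Sven: 09:30–10:00, 14:15–14:30, 15:45–16:15, 18:15–20:00.
Maya ∩ Liang ∩ Sven ∩ Jamal: 09:30–10:00, 14:15–14:30, 18:15–18:45.
Maya ∩ Liang ∩ Sven ∩ Jamal ∩ Tomás: 09:30–10:00.
Windows ≥ 15 min: 09:30–10:00.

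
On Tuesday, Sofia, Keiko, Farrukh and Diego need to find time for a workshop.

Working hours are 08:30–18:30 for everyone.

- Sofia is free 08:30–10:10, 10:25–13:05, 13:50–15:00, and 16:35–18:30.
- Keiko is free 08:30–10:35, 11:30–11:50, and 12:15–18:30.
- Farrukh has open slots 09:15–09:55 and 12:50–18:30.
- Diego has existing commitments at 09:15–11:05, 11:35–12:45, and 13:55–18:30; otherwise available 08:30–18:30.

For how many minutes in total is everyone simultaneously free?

20 minutes

Diego free within 08:30–18:30: 08:30–09:15, 11:05–11:35, 12:45–13:55.
Sofia ∩ Keiko: 08:30–10:10, 10:25–10:35, 11:30–11:50, 12:15–13:05, 13:50–15:00, 16:35–18:30.
Sofia ∩ Keiko ∩ Farrukh: 09:15–09:55, 12:50–13:05, 13:50–15:00, 16:35–18:30.
Sofia ∩ Keiko ∩ Farrukh ∩ Diego: 12:50–13:05, 13:50–13:55.
Total common minutes: 15 + 5 = 20.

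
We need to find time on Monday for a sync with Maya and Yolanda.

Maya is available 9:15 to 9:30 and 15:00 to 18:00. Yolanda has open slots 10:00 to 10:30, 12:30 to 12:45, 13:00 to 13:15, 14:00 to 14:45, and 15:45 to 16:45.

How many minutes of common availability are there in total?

60 minutes

Maya ∩ Yolanda: 15:45–16:45.
Total common minutes: 60.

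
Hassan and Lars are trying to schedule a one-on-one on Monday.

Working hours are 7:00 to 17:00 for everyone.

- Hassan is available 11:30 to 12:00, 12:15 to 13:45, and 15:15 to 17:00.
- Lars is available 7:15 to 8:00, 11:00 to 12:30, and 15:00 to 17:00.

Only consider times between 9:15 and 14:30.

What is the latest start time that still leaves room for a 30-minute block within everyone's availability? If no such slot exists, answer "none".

Hassan ∩ Lars: 11:30–12:00, 12:15–12:30, 15:15–17:00.
Restricted to 09:15–14:30: 11:30–12:00, 12:15–12:30.
Windows ≥ 30 min: 11:30–12:00.
Latest start in the last window 11:30–12:00 is 12:00 − 30 min = 11:30.

11:30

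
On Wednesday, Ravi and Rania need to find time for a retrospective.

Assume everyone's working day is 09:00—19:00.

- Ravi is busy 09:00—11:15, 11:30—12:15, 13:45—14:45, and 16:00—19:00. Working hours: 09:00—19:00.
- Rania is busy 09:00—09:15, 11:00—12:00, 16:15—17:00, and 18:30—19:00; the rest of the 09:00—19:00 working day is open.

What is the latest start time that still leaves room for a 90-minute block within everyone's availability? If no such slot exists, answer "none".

Ravi free within 09:00–19:00: 11:15–11:30, 12:15–13:45, 14:45–16:00.
Rania free within 09:00–19:00: 09:15–11:00, 12:00–16:15, 17:00–18:30.
Ravi ∩ Rania: 12:15–13:45, 14:45–16:00.
Windows ≥ 90 min: 12:15–13:45.
Latest start in the last window 12:15–13:45 is 13:45 − 90 min = 12:15.

12:15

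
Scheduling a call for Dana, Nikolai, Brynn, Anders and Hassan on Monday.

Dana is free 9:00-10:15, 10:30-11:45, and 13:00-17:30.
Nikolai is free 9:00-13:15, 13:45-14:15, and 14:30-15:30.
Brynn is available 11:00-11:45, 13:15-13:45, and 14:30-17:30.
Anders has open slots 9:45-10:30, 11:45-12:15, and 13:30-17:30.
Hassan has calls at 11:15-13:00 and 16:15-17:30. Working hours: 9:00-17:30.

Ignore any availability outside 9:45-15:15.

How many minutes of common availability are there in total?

Hassan free within 09:00–17:30: 09:00–11:15, 13:00–16:15.
Dana ∩ Nikolai: 09:00–10:15, 10:30–11:45, 13:00–13:15, 13:45–14:15, 14:30–15:30.
Dana ∩ Nikolai ∩ Brynn: 11:00–11:45, 14:30–15:30.
Dana ∩ Nikolai ∩ Brynn ∩ Anders: 14:30–15:30.
Dana ∩ Nikolai ∩ Brynn ∩ Anders ∩ Hassan: 14:30–15:30.
Restricted to 09:45–15:15: 14:30–15:15.
Total common minutes: 45.

45 minutes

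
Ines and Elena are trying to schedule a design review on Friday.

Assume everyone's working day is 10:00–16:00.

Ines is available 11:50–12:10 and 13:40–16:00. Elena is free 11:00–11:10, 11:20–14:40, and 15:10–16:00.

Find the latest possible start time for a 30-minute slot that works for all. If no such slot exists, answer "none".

15:30

Ines ∩ Elena: 11:50–12:10, 13:40–14:40, 15:10–16:00.
Windows ≥ 30 min: 13:40–14:40, 15:10–16:00.
Latest start in the last window 15:10–16:00 is 16:00 − 30 min = 15:30.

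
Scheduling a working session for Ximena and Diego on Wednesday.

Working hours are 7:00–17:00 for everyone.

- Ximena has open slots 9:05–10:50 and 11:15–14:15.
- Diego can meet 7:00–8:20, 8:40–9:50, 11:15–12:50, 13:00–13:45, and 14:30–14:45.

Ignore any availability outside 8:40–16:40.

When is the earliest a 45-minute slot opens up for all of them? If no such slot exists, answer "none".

Ximena ∩ Diego: 09:05–09:50, 11:15–12:50, 13:00–13:45.
Restricted to 08:40–16:40: 09:05–09:50, 11:15–12:50, 13:00–13:45.
Windows ≥ 45 min: 09:05–09:50, 11:15–12:50, 13:00–13:45.
Earliest such window starts at 09:05.

09:05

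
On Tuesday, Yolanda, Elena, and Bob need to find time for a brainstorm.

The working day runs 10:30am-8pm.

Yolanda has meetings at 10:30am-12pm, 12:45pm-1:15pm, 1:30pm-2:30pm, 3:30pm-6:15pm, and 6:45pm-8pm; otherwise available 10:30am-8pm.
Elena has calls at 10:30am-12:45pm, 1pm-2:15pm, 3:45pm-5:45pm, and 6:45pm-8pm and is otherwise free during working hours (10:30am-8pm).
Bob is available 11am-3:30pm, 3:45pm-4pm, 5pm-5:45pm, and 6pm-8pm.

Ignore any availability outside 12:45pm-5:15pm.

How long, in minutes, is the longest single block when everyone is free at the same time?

Yolanda free within 10:30–20:00: 12:00–12:45, 13:15–13:30, 14:30–15:30, 18:15–18:45.
Elena free within 10:30–20:00: 12:45–13:00, 14:15–15:45, 17:45–18:45.
Yolanda ∩ Elena: 14:30–15:30, 18:15–18:45.
Yolanda ∩ Elena ∩ Bob: 14:30–15:30, 18:15–18:45.
Restricted to 12:45–17:15: 14:30–15:30.
Single common window of 60 minutes.

60 minutes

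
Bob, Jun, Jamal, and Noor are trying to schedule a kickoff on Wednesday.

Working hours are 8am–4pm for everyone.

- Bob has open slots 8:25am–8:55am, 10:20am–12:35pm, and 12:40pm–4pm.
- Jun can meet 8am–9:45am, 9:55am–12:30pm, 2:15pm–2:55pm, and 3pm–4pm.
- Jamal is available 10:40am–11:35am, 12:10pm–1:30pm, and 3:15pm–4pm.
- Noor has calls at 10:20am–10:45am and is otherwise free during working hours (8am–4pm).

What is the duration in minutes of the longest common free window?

Noor free within 08:00–16:00: 08:00–10:20, 10:45–16:00.
Bob ∩ Jun: 08:25–08:55, 10:20–12:30, 14:15–14:55, 15:00–16:00.
Bob ∩ Jun ∩ Jamal: 10:40–11:35, 12:10–12:30, 15:15–16:00.
Bob ∩ Jun ∩ Jamal ∩ Noor: 10:45–11:35, 12:10–12:30, 15:15–16:00.
Common window lengths: 50, 20, 45 min; longest is 50.

50 minutes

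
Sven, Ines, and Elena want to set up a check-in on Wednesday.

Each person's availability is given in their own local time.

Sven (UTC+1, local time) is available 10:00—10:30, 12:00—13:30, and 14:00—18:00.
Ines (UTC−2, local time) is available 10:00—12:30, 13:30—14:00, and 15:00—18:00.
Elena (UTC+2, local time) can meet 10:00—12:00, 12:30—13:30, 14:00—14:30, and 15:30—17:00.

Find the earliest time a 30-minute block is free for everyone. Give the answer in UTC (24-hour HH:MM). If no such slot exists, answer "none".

12:00

Sven → UTC: 09:00–09:30, 11:00–12:30, 13:00–17:00.
Ines → UTC: 12:00–14:30, 15:30–16:00, 17:00–20:00.
Elena → UTC: 08:00–10:00, 10:30–11:30, 12:00–12:30, 13:30–15:00.
Sven ∩ Ines: 12:00–12:30, 13:00–14:30, 15:30–16:00.
Sven ∩ Ines ∩ Elena: 12:00–12:30, 13:30–14:30.
Windows ≥ 30 min: 12:00–12:30, 13:30–14:30.
Earliest such window starts at 12:00.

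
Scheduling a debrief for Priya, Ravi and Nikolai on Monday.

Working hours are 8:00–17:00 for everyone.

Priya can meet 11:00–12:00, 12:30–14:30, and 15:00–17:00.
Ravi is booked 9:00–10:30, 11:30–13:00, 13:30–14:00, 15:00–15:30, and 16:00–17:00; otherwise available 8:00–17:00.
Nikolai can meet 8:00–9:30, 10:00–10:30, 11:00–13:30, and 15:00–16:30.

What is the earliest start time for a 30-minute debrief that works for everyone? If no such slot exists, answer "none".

Ravi free within 08:00–17:00: 08:00–09:00, 10:30–11:30, 13:00–13:30, 14:00–15:00, 15:30–16:00.
Priya ∩ Ravi: 11:00–11:30, 13:00–13:30, 14:00–14:30, 15:30–16:00.
Priya ∩ Ravi ∩ Nikolai: 11:00–11:30, 13:00–13:30, 15:30–16:00.
Windows ≥ 30 min: 11:00–11:30, 13:00–13:30, 15:30–16:00.
Earliest such window starts at 11:00.

11:00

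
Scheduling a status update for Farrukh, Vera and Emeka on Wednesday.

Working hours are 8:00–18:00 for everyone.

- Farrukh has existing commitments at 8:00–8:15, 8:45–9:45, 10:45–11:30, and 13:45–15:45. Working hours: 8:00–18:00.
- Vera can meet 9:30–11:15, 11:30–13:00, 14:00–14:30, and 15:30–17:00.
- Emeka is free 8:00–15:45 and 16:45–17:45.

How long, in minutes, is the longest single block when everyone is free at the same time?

90 minutes

Farrukh free within 08:00–18:00: 08:15–08:45, 09:45–10:45, 11:30–13:45, 15:45–18:00.
Farrukh ∩ Vera: 09:45–10:45, 11:30–13:00, 15:45–17:00.
Farrukh ∩ Vera ∩ Emeka: 09:45–10:45, 11:30–13:00, 16:45–17:00.
Common window lengths: 60, 90, 15 min; longest is 90.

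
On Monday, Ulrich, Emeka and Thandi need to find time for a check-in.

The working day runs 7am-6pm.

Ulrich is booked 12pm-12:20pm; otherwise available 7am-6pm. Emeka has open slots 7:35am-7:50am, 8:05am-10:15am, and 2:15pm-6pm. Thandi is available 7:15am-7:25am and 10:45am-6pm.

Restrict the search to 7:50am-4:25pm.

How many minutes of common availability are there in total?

Ulrich free within 07:00–18:00: 07:00–12:00, 12:20–18:00.
Ulrich ∩ Emeka: 07:35–07:50, 08:05–10:15, 14:15–18:00.
Ulrich ∩ Emeka ∩ Thandi: 14:15–18:00.
Restricted to 07:50–16:25: 14:15–16:25.
Total common minutes: 130.

130 minutes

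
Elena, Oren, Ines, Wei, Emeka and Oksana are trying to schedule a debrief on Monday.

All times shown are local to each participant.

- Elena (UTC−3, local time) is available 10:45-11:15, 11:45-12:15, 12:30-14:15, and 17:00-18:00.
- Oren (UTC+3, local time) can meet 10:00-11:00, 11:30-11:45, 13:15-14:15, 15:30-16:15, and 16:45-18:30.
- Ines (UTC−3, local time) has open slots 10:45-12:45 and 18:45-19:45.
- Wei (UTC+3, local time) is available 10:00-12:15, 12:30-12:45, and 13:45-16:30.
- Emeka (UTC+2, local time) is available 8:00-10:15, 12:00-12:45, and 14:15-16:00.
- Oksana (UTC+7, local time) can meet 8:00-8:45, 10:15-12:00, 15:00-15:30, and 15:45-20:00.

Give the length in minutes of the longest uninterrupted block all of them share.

Elena → UTC: 13:45–14:15, 14:45–15:15, 15:30–17:15, 20:00–21:00.
Oren → UTC: 07:00–08:00, 08:30–08:45, 10:15–11:15, 12:30–13:15, 13:45–15:30.
Ines → UTC: 13:45–15:45, 21:45–22:45.
Wei → UTC: 07:00–09:15, 09:30–09:45, 10:45–13:30.
Emeka → UTC: 06:00–08:15, 10:00–10:45, 12:15–14:00.
Oksana → UTC: 01:00–01:45, 03:15–05:00, 08:00–08:30, 08:45–13:00.
Elena ∩ Oren: 13:45–14:15, 14:45–15:15.
Elena ∩ Oren ∩ Ines: 13:45–14:15, 14:45–15:15.
Elena ∩ Oren ∩ Ines ∩ Wei: (none).
Elena ∩ Oren ∩ Ines ∩ Wei ∩ Emeka: (none).
Elena ∩ Oren ∩ Ines ∩ Wei ∩ Emeka ∩ Oksana: (none).
No common window.

0 minutes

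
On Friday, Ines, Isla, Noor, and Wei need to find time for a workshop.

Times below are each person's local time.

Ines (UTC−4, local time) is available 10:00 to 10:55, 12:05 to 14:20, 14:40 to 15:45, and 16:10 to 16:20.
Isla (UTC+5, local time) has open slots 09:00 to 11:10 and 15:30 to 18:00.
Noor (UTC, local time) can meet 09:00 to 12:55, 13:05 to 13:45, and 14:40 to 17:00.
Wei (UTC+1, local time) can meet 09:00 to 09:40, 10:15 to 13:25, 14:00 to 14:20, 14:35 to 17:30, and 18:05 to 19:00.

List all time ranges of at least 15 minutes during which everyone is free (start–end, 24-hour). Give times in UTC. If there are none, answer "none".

Ines → UTC: 14:00–14:55, 16:05–18:20, 18:40–19:45, 20:10–20:20.
Isla → UTC: 04:00–06:10, 10:30–13:00.
Noor → UTC: 09:00–12:55, 13:05–13:45, 14:40–17:00.
Wei → UTC: 08:00–08:40, 09:15–12:25, 13:00–13:20, 13:35–16:30, 17:05–18:00.
Ines ∩ Isla: (none).
Ines ∩ Isla ∩ Noor: (none).
Ines ∩ Isla ∩ Noor ∩ Wei: (none).
Windows ≥ 15 min: (none).

none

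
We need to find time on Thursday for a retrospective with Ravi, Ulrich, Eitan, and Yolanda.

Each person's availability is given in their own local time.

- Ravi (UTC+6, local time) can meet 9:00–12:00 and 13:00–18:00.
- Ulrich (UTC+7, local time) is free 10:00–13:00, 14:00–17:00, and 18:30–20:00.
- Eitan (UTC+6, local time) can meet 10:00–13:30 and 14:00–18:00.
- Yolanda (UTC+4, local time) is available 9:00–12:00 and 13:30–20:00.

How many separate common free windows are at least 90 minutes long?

Ravi → UTC: 03:00–06:00, 07:00–12:00.
Ulrich → UTC: 03:00–06:00, 07:00–10:00, 11:30–13:00.
Eitan → UTC: 04:00–07:30, 08:00–12:00.
Yolanda → UTC: 05:00–08:00, 09:30–16:00.
Ravi ∩ Ulrich: 03:00–06:00, 07:00–10:00, 11:30–12:00.
Ravi ∩ Ulrich ∩ Eitan: 04:00–06:00, 07:00–07:30, 08:00–10:00, 11:30–12:00.
Ravi ∩ Ulrich ∩ Eitan ∩ Yolanda: 05:00–06:00, 07:00–07:30, 09:30–10:00, 11:30–12:00.
Windows ≥ 90 min: (none).
That's 0 windows.

0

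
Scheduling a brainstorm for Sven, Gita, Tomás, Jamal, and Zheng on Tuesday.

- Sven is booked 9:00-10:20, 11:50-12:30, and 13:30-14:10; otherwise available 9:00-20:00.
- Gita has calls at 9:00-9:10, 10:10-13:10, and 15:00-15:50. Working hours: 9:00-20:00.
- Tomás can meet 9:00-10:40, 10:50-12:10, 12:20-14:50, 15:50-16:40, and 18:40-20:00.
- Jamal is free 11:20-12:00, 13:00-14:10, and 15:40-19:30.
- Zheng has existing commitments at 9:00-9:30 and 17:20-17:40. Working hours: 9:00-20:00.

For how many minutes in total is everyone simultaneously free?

120 minutes

Sven free within 09:00–20:00: 10:20–11:50, 12:30–13:30, 14:10–20:00.
Gita free within 09:00–20:00: 09:10–10:10, 13:10–15:00, 15:50–20:00.
Zheng free within 09:00–20:00: 09:30–17:20, 17:40–20:00.
Sven ∩ Gita: 13:10–13:30, 14:10–15:00, 15:50–20:00.
Sven ∩ Gita ∩ Tomás: 13:10–13:30, 14:10–14:50, 15:50–16:40, 18:40–20:00.
Sven ∩ Gita ∩ Tomás ∩ Jamal: 13:10–13:30, 15:50–16:40, 18:40–19:30.
Sven ∩ Gita ∩ Tomás ∩ Jamal ∩ Zheng: 13:10–13:30, 15:50–16:40, 18:40–19:30.
Total common minutes: 20 + 50 + 50 = 120.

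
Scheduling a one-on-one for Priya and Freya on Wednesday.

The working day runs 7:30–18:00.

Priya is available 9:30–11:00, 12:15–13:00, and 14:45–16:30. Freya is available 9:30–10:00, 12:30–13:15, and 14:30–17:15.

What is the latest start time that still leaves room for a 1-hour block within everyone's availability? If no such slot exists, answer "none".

Priya ∩ Freya: 09:30–10:00, 12:30–13:00, 14:45–16:30.
Windows ≥ 60 min: 14:45–16:30.
Latest start in the last window 14:45–16:30 is 16:30 − 60 min = 15:30.

15:30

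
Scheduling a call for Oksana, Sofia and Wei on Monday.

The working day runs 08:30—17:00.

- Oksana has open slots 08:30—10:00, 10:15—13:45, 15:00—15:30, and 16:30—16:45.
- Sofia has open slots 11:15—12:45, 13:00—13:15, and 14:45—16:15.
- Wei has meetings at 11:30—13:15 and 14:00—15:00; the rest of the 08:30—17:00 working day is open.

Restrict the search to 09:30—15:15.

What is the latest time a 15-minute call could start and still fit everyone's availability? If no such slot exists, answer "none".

15:00

Wei free within 08:30–17:00: 08:30–11:30, 13:15–14:00, 15:00–17:00.
Oksana ∩ Sofia: 11:15–12:45, 13:00–13:15, 15:00–15:30.
Oksana ∩ Sofia ∩ Wei: 11:15–11:30, 15:00–15:30.
Restricted to 09:30–15:15: 11:15–11:30, 15:00–15:15.
Windows ≥ 15 min: 11:15–11:30, 15:00–15:15.
Latest start in the last window 15:00–15:15 is 15:15 − 15 min = 15:00.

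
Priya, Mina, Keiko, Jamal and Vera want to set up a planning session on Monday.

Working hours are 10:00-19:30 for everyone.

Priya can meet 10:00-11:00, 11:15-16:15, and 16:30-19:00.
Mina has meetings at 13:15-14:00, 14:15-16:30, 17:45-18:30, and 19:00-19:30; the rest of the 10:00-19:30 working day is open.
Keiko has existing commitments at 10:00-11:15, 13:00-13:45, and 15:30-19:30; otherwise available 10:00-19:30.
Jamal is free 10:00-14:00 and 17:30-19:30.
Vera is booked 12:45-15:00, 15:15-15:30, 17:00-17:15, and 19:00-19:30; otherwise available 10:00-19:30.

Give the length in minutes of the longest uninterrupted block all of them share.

90 minutes

Mina free within 10:00–19:30: 10:00–13:15, 14:00–14:15, 16:30–17:45, 18:30–19:00.
Keiko free within 10:00–19:30: 11:15–13:00, 13:45–15:30.
Vera free within 10:00–19:30: 10:00–12:45, 15:00–15:15, 15:30–17:00, 17:15–19:00.
Priya ∩ Mina: 10:00–11:00, 11:15–13:15, 14:00–14:15, 16:30–17:45, 18:30–19:00.
Priya ∩ Mina ∩ Keiko: 11:15–13:00, 14:00–14:15.
Priya ∩ Mina ∩ Keiko ∩ Jamal: 11:15–13:00.
Priya ∩ Mina ∩ Keiko ∩ Jamal ∩ Vera: 11:15–12:45.
Single common window of 90 minutes.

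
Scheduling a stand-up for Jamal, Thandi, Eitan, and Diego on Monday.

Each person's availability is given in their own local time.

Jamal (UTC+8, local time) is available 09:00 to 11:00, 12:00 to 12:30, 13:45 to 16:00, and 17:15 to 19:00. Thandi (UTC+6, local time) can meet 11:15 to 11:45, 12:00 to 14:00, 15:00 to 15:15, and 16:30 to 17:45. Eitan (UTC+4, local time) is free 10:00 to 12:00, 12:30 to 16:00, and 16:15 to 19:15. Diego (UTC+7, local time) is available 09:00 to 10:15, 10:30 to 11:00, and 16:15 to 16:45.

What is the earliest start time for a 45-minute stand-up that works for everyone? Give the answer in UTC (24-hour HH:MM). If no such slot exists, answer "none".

Jamal → UTC: 01:00–03:00, 04:00–04:30, 05:45–08:00, 09:15–11:00.
Thandi → UTC: 05:15–05:45, 06:00–08:00, 09:00–09:15, 10:30–11:45.
Eitan → UTC: 06:00–08:00, 08:30–12:00, 12:15–15:15.
Diego → UTC: 02:00–03:15, 03:30–04:00, 09:15–09:45.
Jamal ∩ Thandi: 06:00–08:00, 10:30–11:00.
Jamal ∩ Thandi ∩ Eitan: 06:00–08:00, 10:30–11:00.
Jamal ∩ Thandi ∩ Eitan ∩ Diego: (none).
Windows ≥ 45 min: (none).

none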